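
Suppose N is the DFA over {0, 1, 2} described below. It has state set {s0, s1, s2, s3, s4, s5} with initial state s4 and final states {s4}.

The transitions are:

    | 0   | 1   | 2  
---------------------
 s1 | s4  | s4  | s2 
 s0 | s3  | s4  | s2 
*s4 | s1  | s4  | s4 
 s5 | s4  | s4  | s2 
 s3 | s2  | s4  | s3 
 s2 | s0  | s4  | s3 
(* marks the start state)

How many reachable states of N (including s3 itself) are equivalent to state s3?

3

States {s5} cannot be reached from the start state, so discard them.
Start with accepting vs non-accepting: {s4} | {s0,s1,s2,s3}.
Split {s0,s1,s2,s3} by δ(·,0) → {s0,s2,s3} and {s1}.
Stable partition: {s4} | {s0,s2,s3} | {s1} — 3 equivalence classes.
The equivalence class containing s3 is {s0,s2,s3}, of size 3.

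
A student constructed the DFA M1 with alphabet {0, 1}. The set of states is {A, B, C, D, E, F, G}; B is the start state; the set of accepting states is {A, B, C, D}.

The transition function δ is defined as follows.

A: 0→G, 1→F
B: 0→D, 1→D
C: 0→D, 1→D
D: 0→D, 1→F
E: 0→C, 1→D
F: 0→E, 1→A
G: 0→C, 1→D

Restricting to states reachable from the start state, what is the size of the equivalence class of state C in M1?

P0 = {A,B,C,D} | {E,F,G}.
Split {A,B,C,D} by δ(·,0) → {B,C,D} and {A}.
On input 1, block {B,C,D} splits into {B,C} and {D}.
Refine {E,F,G} on symbol 0: members go to different blocks, giving {E,G} and {F}.
Stable partition: {B,C} | {E,G} | {A} | {D} | {F} — 5 equivalence classes.
The equivalence class containing C is {B,C}, of size 2.

2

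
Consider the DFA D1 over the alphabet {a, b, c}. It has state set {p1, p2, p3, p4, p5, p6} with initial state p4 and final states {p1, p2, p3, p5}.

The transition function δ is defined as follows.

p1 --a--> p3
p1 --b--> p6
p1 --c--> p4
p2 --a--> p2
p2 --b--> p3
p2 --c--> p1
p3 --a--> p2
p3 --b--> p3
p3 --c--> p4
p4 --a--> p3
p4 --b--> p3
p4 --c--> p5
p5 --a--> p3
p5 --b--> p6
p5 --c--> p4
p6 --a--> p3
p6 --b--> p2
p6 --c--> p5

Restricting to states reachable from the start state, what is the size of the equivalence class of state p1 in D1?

All states are reachable from the start state.
Start with accepting vs non-accepting: {p1,p2,p3,p5} | {p4,p6}.
Refine {p1,p2,p3,p5} on symbol b: members go to different blocks, giving {p1,p5} and {p2,p3}.
Split {p2,p3} by δ(·,c) → {p2} and {p3}.
Split {p4,p6} by δ(·,b) → {p4} and {p6}.
Stable partition: {p1,p5} | {p4} | {p2} | {p3} | {p6} — 5 equivalence classes.
State p1 belongs to the block {p1,p5}, which has 2 states.

2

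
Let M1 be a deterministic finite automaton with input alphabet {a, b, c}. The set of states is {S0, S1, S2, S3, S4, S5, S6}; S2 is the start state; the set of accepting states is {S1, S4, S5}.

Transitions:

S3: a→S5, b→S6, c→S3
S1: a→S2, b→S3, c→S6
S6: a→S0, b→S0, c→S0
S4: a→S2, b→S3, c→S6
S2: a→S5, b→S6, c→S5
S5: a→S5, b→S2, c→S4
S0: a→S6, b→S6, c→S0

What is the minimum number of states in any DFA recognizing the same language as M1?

States {S1} cannot be reached from the start state, so discard them.
Initial partition by acceptance: {S4,S5} | {S0,S2,S3,S6}.
Split {S4,S5} by δ(·,a) → {S4} and {S5}.
Refine {S0,S2,S3,S6} on symbol a: members go to different blocks, giving {S0,S6} and {S2,S3}.
Refine {S2,S3} on symbol c: members go to different blocks, giving {S2} and {S3}.
The partition is now stable with 5 blocks: {S4} | {S0,S6} | {S5} | {S2} | {S3}.

5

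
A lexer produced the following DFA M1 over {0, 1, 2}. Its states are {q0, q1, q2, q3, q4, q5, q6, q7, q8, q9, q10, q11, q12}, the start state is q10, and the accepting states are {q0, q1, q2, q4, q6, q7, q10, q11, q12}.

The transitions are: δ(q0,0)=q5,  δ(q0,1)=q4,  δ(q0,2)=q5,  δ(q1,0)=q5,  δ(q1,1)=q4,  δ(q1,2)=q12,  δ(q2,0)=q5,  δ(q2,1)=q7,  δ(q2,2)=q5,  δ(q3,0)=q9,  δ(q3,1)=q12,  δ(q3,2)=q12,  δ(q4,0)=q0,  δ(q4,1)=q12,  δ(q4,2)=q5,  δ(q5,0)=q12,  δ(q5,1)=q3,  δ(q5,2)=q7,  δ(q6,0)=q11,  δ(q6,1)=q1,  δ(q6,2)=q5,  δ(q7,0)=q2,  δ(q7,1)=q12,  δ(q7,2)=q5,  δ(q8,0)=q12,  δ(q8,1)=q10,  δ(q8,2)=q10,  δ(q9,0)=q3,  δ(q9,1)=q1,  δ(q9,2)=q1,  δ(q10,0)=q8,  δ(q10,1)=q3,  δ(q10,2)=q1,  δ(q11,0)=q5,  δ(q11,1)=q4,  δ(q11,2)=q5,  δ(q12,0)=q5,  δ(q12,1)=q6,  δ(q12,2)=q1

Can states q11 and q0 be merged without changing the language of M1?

Start with accepting vs non-accepting: {q0,q1,q2,q4,q6,q7,q10,q11,q12} | {q3,q5,q8,q9}.
Refine {q0,q1,q2,q4,q6,q7,q10,q11,q12} on symbol 0: members go to different blocks, giving {q0,q1,q2,q10,q11,q12} and {q4,q6,q7}.
Split {q0,q1,q2,q10,q11,q12} by δ(·,1) → {q0,q1,q2,q11,q12} and {q10}.
Split {q0,q1,q2,q11,q12} by δ(·,2) → {q0,q2,q11} and {q1,q12}.
Split {q3,q5,q8,q9} by δ(·,0) → {q3,q9} and {q5,q8}.
Split {q5,q8} by δ(·,1) → {q5} and {q8}.
No further refinement is possible. Final partition (7 blocks): {q0,q2,q11} | {q3,q9} | {q4,q6,q7} | {q10} | {q1,q12} | {q5} | {q8}.
q11 and q0 lie in the same block of the stable partition, so they are equivalent — no string distinguishes them.

Yes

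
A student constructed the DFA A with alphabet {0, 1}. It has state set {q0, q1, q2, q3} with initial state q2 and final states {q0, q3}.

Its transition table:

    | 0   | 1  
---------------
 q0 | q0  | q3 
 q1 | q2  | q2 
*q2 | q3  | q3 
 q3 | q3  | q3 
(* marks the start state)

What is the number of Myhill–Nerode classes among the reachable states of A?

2

First remove the unreachable states {q0,q1}; 2 states remain.
P0 = {q3} | {q2}.
The partition is now stable with 2 blocks: {q3} | {q2}.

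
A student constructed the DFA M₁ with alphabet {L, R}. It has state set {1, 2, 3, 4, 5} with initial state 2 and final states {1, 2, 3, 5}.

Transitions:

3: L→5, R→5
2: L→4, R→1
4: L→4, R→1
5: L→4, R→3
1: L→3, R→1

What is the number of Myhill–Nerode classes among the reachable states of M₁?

5

Start with accepting vs non-accepting: {1,2,3,5} | {4}.
Refine {1,2,3,5} on symbol L: members go to different blocks, giving {1,3} and {2,5}.
Split {1,3} by δ(·,L) → {1} and {3}.
Refine {2,5} on symbol R: members go to different blocks, giving {2} and {5}.
Stable partition: {1} | {4} | {2} | {3} | {5} — 5 equivalence classes.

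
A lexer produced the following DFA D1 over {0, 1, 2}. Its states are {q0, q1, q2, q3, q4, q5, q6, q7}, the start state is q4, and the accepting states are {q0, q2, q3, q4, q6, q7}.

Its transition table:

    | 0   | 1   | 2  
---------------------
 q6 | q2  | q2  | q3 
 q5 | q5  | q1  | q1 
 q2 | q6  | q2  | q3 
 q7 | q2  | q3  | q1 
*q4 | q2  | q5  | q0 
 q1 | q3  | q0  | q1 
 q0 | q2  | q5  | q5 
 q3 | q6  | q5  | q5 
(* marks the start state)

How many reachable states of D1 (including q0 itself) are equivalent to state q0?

2

Reachable states from the start: {q0,q1,q2,q3,q4,q5,q6}. Unreachable: {q7} — drop them.
Initial partition by acceptance: {q0,q2,q3,q4,q6} | {q1,q5}.
On input 1, block {q0,q2,q3,q4,q6} splits into {q0,q3,q4} and {q2,q6}.
On input 2, block {q0,q3,q4} splits into {q0,q3} and {q4}.
Split {q1,q5} by δ(·,0) → {q1} and {q5}.
Stable partition: {q0,q3} | {q1} | {q2,q6} | {q4} | {q5} — 5 equivalence classes.
The equivalence class containing q0 is {q0,q3}, of size 2.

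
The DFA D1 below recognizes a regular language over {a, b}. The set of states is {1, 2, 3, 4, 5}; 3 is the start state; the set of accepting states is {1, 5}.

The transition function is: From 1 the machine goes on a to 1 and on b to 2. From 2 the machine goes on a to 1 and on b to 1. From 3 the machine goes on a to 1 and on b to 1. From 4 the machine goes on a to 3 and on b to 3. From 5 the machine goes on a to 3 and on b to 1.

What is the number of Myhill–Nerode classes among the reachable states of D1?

2

First remove the unreachable states {4,5}; 3 states remain.
Start with accepting vs non-accepting: {1} | {2,3}.
Stable partition: {1} | {2,3} — 2 equivalence classes.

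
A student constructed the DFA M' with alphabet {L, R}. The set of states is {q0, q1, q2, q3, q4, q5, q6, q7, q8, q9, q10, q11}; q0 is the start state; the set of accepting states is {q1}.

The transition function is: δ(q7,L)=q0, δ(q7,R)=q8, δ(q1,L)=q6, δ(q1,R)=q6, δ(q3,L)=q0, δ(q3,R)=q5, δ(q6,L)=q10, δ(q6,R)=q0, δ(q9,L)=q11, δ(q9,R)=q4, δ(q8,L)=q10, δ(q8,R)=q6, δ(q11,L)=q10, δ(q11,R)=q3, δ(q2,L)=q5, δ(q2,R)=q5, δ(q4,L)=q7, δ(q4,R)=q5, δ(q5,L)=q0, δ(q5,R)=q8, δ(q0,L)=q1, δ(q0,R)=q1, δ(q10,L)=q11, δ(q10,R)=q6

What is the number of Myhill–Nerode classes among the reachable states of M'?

8

Reachable states from the start: {q0,q1,q3,q5,q6,q8,q10,q11}. Unreachable: {q2,q4,q7,q9} — drop them.
Start with accepting vs non-accepting: {q1} | {q0,q3,q5,q6,q8,q10,q11}.
Split {q0,q3,q5,q6,q8,q10,q11} by δ(·,L) → {q3,q5,q6,q8,q10,q11} and {q0}.
Split {q3,q5,q6,q8,q10,q11} by δ(·,L) → {q6,q8,q10,q11} and {q3,q5}.
Refine {q6,q8,q10,q11} on symbol R: members go to different blocks, giving {q8,q10} and {q6} and {q11}.
On input L, block {q8,q10} splits into {q8} and {q10}.
On input R, block {q3,q5} splits into {q3} and {q5}.
The partition is now stable with 8 blocks: {q1} | {q8} | {q0} | {q3} | {q6} | {q11} | {q10} | {q5}.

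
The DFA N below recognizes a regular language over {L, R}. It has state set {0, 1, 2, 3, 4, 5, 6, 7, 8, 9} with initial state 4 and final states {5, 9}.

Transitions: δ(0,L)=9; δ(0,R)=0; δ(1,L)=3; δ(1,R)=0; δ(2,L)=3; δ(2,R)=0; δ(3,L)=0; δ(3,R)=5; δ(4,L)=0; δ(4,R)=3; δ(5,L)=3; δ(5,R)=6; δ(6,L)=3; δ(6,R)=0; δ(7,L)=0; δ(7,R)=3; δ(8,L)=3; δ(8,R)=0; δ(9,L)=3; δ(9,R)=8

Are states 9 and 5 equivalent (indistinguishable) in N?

Reachable states from the start: {0,3,4,5,6,8,9}. Unreachable: {1,2,7} — drop them.
Start with accepting vs non-accepting: {5,9} | {0,3,4,6,8}.
On input L, block {0,3,4,6,8} splits into {3,4,6,8} and {0}.
Refine {3,4,6,8} on symbol L: members go to different blocks, giving {3,4} and {6,8}.
On input R, block {3,4} splits into {3} and {4}.
No further refinement is possible. Final partition (5 blocks): {5,9} | {3} | {0} | {6,8} | {4}.
9 and 5 lie in the same block of the stable partition, so they are equivalent — no string distinguishes them.

Yes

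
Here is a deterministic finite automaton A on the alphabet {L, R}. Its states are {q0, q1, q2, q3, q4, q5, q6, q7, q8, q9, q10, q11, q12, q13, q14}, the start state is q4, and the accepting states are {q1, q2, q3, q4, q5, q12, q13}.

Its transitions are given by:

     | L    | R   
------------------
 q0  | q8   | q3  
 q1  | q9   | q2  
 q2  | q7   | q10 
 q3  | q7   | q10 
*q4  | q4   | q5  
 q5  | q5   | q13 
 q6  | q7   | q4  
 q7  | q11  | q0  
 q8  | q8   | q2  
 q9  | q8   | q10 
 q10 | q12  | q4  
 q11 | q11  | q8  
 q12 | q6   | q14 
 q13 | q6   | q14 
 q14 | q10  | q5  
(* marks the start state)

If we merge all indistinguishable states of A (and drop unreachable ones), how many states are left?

First remove the unreachable states {q1,q9}; 13 states remain.
Start with accepting vs non-accepting: {q2,q3,q4,q5,q12,q13} | {q0,q6,q7,q8,q10,q11,q14}.
Refine {q2,q3,q4,q5,q12,q13} on symbol L: members go to different blocks, giving {q2,q3,q12,q13} and {q4,q5}.
On input L, block {q0,q6,q7,q8,q10,q11,q14} splits into {q0,q6,q7,q8,q11,q14} and {q10}.
On input R, block {q2,q3,q12,q13} splits into {q2,q3} and {q12,q13}.
Refine {q0,q6,q7,q8,q11,q14} on symbol L: members go to different blocks, giving {q0,q6,q7,q8,q11} and {q14}.
On input R, block {q0,q6,q7,q8,q11} splits into {q0,q8} and {q7,q11} and {q6}.
Refine {q4,q5} on symbol R: members go to different blocks, giving {q4} and {q5}.
No further refinement is possible. Final partition (9 blocks): {q2,q3} | {q0,q8} | {q4} | {q10} | {q12,q13} | {q14} | {q7,q11} | {q6} | {q5}.

9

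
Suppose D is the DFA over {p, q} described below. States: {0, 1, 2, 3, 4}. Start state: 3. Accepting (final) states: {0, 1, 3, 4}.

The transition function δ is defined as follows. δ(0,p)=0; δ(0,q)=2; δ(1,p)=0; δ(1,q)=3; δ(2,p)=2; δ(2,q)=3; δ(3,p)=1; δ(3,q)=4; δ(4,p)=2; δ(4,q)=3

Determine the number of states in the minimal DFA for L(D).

5

All states are reachable from the start state.
Start with accepting vs non-accepting: {0,1,3,4} | {2}.
Split {0,1,3,4} by δ(·,p) → {0,1,3} and {4}.
Refine {0,1,3} on symbol q: members go to different blocks, giving {0} and {1} and {3}.
Stable partition: {0} | {2} | {4} | {1} | {3} — 5 equivalence classes.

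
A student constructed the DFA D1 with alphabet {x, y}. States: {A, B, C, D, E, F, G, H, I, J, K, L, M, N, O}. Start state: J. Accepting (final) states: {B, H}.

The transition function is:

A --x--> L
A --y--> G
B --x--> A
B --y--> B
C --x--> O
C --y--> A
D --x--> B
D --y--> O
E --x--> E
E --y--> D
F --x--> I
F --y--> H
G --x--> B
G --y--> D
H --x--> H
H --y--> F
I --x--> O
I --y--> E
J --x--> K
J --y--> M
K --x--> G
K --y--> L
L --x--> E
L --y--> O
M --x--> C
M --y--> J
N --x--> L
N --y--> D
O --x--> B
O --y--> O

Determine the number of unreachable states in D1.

4

BFS from J reaches {A, B, C, D, E, G, J, K, L, M, O}; the 4 state(s) F, H, I, N are never visited.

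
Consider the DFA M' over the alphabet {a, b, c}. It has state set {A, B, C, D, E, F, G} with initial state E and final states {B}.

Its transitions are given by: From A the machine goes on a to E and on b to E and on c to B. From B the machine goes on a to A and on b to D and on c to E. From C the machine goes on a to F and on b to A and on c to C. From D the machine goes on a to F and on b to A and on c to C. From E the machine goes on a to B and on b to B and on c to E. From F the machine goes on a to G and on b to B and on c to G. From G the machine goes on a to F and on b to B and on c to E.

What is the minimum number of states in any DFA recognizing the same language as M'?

6

Initial partition by acceptance: {B} | {A,C,D,E,F,G}.
Split {A,C,D,E,F,G} by δ(·,a) → {A,C,D,F,G} and {E}.
Refine {A,C,D,F,G} on symbol a: members go to different blocks, giving {C,D,F,G} and {A}.
Refine {C,D,F,G} on symbol b: members go to different blocks, giving {C,D} and {F,G}.
Refine {F,G} on symbol c: members go to different blocks, giving {F} and {G}.
The partition is now stable with 6 blocks: {B} | {C,D} | {E} | {A} | {F} | {G}.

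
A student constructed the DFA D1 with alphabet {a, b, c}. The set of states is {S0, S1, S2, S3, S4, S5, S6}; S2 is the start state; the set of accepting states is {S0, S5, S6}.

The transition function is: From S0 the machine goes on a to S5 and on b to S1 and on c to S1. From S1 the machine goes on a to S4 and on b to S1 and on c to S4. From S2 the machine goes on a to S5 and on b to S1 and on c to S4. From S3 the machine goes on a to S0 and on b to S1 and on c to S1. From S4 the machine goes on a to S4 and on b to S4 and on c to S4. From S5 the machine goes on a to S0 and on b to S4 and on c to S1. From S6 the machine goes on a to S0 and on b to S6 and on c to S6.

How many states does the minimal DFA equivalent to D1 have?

States {S3,S6} cannot be reached from the start state, so discard them.
Initial partition by acceptance: {S0,S5} | {S1,S2,S4}.
Split {S1,S2,S4} by δ(·,a) → {S1,S4} and {S2}.
No further refinement is possible. Final partition (3 blocks): {S0,S5} | {S1,S4} | {S2}.

3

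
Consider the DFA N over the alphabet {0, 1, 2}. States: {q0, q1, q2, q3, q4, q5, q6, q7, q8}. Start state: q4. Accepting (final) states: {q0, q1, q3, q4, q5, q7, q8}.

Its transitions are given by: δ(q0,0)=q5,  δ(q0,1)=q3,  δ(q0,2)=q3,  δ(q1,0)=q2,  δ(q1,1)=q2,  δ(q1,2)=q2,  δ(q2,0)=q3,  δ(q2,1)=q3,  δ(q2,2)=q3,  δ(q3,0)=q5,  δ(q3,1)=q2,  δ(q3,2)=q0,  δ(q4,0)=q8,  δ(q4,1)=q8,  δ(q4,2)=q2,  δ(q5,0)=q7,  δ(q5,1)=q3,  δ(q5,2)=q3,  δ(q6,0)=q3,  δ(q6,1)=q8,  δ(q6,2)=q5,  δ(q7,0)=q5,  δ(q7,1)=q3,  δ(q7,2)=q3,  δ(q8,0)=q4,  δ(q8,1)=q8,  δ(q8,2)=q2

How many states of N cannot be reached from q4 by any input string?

2

No path from q4 leads to q1, q6; the other 7 states are all reachable.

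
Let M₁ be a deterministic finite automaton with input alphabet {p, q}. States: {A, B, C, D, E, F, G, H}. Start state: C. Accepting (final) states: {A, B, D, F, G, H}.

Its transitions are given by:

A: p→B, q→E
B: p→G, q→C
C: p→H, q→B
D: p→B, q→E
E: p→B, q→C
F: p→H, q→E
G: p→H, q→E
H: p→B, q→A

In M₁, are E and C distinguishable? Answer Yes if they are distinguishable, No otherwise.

States {D,F} cannot be reached from the start state, so discard them.
Start with accepting vs non-accepting: {A,B,G,H} | {C,E}.
Split {A,B,G,H} by δ(·,q) → {A,B,G} and {H}.
On input p, block {A,B,G} splits into {A,B} and {G}.
Refine {A,B} on symbol p: members go to different blocks, giving {A} and {B}.
Split {C,E} by δ(·,p) → {C} and {E}.
Stable partition: {A} | {C} | {H} | {G} | {B} | {E} — 6 equivalence classes.
E and C end up in different blocks, so they are distinguishable. For instance, the string 'q' is accepted from only C.

Yes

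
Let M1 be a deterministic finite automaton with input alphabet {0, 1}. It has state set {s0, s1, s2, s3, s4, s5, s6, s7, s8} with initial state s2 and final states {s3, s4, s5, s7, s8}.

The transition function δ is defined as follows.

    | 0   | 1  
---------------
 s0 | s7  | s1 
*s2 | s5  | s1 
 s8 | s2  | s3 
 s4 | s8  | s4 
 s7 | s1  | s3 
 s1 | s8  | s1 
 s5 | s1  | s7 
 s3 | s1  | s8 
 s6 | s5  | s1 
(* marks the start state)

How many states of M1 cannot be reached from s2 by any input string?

Starting at s2 and following transitions, the reachable set is {s1, s2, s3, s5, s7, s8}. That leaves s0, s4, s6 unreachable — 3 in total.

3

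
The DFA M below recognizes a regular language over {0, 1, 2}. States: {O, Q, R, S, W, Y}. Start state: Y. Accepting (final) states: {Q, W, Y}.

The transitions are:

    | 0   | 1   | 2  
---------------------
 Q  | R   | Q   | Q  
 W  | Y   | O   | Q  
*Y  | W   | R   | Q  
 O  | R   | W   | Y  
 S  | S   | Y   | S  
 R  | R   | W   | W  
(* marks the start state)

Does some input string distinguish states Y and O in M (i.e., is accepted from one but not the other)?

Yes

Reachable states from the start: {O,Q,R,W,Y}. Unreachable: {S} — drop them.
P0 = {Q,W,Y} | {O,R}.
On input 0, block {Q,W,Y} splits into {W,Y} and {Q}.
Stable partition: {W,Y} | {O,R} | {Q} — 3 equivalence classes.
Y and O end up in different blocks, so they are distinguishable. For instance, the string 'ε' is accepted from only Y.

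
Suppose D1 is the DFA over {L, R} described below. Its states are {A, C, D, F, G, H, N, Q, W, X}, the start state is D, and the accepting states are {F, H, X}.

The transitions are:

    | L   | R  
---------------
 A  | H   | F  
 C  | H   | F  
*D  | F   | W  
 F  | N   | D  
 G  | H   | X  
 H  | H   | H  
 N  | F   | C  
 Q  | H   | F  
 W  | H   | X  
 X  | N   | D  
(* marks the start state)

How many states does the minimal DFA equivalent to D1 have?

4

Reachable states from the start: {C,D,F,H,N,W,X}. Unreachable: {A,G,Q} — drop them.
P0 = {F,H,X} | {C,D,N,W}.
Refine {F,H,X} on symbol L: members go to different blocks, giving {F,X} and {H}.
Refine {C,D,N,W} on symbol L: members go to different blocks, giving {C,W} and {D,N}.
The partition is now stable with 4 blocks: {F,X} | {C,W} | {H} | {D,N}.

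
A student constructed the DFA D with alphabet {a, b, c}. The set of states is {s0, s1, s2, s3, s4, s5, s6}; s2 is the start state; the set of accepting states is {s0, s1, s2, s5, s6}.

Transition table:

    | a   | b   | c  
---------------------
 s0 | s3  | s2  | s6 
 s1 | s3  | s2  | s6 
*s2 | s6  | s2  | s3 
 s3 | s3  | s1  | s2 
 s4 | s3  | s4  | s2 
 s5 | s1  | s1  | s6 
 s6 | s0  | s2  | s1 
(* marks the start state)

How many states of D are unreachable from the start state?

2

BFS from s2 reaches {s0, s1, s2, s3, s6}; the 2 state(s) s4, s5 are never visited.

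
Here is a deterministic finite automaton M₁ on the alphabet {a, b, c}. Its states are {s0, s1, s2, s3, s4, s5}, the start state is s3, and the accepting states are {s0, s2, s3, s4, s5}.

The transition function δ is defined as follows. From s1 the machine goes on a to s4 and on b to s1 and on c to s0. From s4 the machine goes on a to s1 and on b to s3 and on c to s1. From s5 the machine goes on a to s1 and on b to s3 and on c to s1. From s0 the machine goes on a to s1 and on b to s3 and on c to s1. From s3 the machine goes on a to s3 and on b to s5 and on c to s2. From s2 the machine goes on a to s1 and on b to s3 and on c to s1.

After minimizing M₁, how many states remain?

3

Start with accepting vs non-accepting: {s0,s2,s3,s4,s5} | {s1}.
On input a, block {s0,s2,s3,s4,s5} splits into {s0,s2,s4,s5} and {s3}.
Stable partition: {s0,s2,s4,s5} | {s1} | {s3} — 3 equivalence classes.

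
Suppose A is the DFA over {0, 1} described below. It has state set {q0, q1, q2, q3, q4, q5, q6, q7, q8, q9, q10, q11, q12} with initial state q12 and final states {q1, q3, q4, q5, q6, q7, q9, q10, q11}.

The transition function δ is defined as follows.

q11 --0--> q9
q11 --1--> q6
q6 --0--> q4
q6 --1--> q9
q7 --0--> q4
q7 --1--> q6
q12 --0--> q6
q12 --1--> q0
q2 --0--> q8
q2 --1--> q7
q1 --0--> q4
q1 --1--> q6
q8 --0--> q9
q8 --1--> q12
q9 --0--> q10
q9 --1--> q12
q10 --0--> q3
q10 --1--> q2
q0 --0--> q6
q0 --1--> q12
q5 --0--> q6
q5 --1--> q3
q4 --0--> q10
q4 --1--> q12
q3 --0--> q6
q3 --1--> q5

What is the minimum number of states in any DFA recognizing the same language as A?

First remove the unreachable states {q1,q11}; 11 states remain.
Start with accepting vs non-accepting: {q3,q4,q5,q6,q7,q9,q10} | {q0,q2,q8,q12}.
Refine {q3,q4,q5,q6,q7,q9,q10} on symbol 1: members go to different blocks, giving {q3,q5,q6,q7} and {q4,q9,q10}.
On input 0, block {q3,q5,q6,q7} splits into {q3,q5} and {q6,q7}.
On input 0, block {q0,q2,q8,q12} splits into {q0,q12} and {q2} and {q8}.
Split {q4,q9,q10} by δ(·,0) → {q4,q9} and {q10}.
Refine {q6,q7} on symbol 1: members go to different blocks, giving {q6} and {q7}.
No further refinement is possible. Final partition (8 blocks): {q3,q5} | {q0,q12} | {q4,q9} | {q6} | {q2} | {q8} | {q10} | {q7}.

8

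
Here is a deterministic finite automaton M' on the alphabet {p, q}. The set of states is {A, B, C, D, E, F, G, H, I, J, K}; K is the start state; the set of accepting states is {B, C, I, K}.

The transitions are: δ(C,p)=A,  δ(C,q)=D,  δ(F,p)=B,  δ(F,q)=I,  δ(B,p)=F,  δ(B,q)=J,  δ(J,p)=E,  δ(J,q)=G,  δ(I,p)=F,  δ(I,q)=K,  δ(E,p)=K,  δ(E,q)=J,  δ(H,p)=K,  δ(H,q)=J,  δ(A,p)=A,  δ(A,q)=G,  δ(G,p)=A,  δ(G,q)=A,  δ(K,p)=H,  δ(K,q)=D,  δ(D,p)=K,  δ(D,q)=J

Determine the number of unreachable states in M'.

4

Starting at K and following transitions, the reachable set is {A, D, E, G, H, J, K}. That leaves B, C, F, I unreachable — 4 in total.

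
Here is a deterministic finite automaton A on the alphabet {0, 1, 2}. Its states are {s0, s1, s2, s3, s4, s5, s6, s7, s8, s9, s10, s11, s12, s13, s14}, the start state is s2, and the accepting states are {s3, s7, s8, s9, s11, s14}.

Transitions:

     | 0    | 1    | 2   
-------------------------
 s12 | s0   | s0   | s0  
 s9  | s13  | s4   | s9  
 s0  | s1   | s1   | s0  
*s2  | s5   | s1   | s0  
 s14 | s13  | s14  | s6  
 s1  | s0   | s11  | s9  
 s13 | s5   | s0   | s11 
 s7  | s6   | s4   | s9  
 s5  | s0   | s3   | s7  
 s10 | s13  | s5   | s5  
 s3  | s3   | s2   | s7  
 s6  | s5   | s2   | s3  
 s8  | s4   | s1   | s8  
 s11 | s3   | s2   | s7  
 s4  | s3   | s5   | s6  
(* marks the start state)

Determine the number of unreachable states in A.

4

Starting at s2 and following transitions, the reachable set is {s0, s1, s2, s3, s4, s5, s6, s7, s9, s11, s13}. That leaves s8, s10, s12, s14 unreachable — 4 in total.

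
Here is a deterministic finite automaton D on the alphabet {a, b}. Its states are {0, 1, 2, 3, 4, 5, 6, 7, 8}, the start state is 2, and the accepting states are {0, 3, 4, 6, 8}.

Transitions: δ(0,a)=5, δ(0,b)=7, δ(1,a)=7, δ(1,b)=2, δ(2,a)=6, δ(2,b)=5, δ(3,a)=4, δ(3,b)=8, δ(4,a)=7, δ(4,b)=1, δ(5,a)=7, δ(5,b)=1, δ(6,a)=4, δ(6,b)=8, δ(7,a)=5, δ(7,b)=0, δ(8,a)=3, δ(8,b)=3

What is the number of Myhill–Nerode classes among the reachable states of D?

All states are reachable from the start state.
Start with accepting vs non-accepting: {0,3,4,6,8} | {1,2,5,7}.
Refine {0,3,4,6,8} on symbol a: members go to different blocks, giving {3,6,8} and {0,4}.
Refine {3,6,8} on symbol a: members go to different blocks, giving {3,6} and {8}.
On input a, block {1,2,5,7} splits into {1,5,7} and {2}.
On input b, block {1,5,7} splits into {1} and {5} and {7}.
Refine {0,4} on symbol a: members go to different blocks, giving {0} and {4}.
Stable partition: {3,6} | {1} | {0} | {8} | {2} | {5} | {7} | {4} — 8 equivalence classes.

8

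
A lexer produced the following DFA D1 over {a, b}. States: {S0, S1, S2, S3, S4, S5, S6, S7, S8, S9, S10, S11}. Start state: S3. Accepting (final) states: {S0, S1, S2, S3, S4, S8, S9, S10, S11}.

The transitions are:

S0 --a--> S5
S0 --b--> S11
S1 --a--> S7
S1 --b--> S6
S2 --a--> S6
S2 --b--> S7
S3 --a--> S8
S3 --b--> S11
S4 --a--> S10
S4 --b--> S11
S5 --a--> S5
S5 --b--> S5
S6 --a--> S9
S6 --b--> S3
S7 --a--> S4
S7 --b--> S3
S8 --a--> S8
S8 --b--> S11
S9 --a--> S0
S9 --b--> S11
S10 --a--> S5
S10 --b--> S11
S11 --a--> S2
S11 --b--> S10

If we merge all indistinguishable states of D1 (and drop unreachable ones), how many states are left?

First remove the unreachable states {S1}; 11 states remain.
Initial partition by acceptance: {S0,S2,S3,S4,S8,S9,S10,S11} | {S5,S6,S7}.
Split {S0,S2,S3,S4,S8,S9,S10,S11} by δ(·,a) → {S3,S4,S8,S9,S11} and {S0,S2,S10}.
On input a, block {S3,S4,S8,S9,S11} splits into {S4,S9,S11} and {S3,S8}.
Split {S4,S9,S11} by δ(·,b) → {S4,S9} and {S11}.
Refine {S5,S6,S7} on symbol a: members go to different blocks, giving {S6,S7} and {S5}.
Split {S0,S2,S10} by δ(·,a) → {S0,S10} and {S2}.
Stable partition: {S4,S9} | {S6,S7} | {S0,S10} | {S3,S8} | {S11} | {S5} | {S2} — 7 equivalence classes.

7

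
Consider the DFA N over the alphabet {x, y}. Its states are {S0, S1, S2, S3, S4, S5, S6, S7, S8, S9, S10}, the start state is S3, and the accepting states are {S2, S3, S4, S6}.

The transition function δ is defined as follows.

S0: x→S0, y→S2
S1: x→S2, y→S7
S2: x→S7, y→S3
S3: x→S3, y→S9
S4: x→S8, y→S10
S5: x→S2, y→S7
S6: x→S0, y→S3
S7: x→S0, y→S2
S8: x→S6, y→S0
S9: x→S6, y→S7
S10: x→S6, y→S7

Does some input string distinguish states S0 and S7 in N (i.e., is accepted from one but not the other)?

No

First remove the unreachable states {S1,S4,S5,S8,S10}; 6 states remain.
P0 = {S2,S3,S6} | {S0,S7,S9}.
Split {S2,S3,S6} by δ(·,x) → {S2,S6} and {S3}.
Refine {S0,S7,S9} on symbol x: members go to different blocks, giving {S0,S7} and {S9}.
The partition is now stable with 4 blocks: {S2,S6} | {S0,S7} | {S3} | {S9}.
S0 and S7 lie in the same block of the stable partition, so they are equivalent — no string distinguishes them.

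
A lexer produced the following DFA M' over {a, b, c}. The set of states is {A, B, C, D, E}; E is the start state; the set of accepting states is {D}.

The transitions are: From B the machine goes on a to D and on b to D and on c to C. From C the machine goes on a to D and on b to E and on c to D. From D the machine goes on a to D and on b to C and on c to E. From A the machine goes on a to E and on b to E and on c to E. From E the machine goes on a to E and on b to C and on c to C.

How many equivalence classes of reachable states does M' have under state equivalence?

First remove the unreachable states {A,B}; 3 states remain.
Initial partition by acceptance: {D} | {C,E}.
Split {C,E} by δ(·,a) → {C} and {E}.
No further refinement is possible. Final partition (3 blocks): {D} | {C} | {E}.

3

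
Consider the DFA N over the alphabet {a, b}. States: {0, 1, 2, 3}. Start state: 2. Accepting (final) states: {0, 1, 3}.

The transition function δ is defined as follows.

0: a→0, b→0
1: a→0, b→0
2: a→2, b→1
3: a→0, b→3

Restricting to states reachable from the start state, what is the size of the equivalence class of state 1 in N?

Reachable states from the start: {0,1,2}. Unreachable: {3} — drop them.
Start with accepting vs non-accepting: {0,1} | {2}.
No further refinement is possible. Final partition (2 blocks): {0,1} | {2}.
State 1 belongs to the block {0,1}, which has 2 states.

2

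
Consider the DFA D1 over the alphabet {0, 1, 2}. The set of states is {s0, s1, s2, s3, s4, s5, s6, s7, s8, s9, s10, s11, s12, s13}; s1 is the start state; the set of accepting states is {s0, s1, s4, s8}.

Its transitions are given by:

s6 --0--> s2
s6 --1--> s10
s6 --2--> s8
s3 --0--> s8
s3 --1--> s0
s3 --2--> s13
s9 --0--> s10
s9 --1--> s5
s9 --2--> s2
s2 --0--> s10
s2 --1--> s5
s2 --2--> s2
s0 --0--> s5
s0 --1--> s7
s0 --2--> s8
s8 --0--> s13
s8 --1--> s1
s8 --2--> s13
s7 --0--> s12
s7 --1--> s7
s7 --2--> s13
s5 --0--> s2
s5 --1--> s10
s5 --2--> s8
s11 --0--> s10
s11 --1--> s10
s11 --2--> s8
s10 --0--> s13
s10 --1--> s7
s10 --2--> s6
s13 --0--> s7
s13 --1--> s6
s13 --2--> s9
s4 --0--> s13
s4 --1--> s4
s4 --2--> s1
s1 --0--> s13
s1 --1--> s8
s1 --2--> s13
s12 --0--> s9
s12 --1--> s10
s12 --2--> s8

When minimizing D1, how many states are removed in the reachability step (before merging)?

4

Starting at s1 and following transitions, the reachable set is {s1, s2, s5, s6, s7, s8, s9, s10, s12, s13}. That leaves s0, s3, s4, s11 unreachable — 4 in total.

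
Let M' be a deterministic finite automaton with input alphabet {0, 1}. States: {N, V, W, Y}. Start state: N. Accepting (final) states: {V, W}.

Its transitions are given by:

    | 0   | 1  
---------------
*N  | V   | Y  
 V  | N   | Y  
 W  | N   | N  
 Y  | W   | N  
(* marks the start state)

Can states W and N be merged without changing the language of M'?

All states are reachable from the start state.
P0 = {V,W} | {N,Y}.
The partition is now stable with 2 blocks: {V,W} | {N,Y}.
W and N end up in different blocks, so they are distinguishable. For instance, the string 'ε' is accepted from only W.

No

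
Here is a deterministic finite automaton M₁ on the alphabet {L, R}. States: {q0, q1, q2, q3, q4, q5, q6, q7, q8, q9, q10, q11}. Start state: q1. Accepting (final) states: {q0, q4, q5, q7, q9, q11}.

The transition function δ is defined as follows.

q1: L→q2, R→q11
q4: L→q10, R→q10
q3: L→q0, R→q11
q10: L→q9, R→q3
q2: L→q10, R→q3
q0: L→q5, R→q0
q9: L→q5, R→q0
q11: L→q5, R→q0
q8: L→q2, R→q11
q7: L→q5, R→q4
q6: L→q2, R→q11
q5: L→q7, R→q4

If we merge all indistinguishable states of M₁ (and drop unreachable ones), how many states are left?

7

Reachable states from the start: {q0,q1,q2,q3,q4,q5,q7,q9,q10,q11}. Unreachable: {q6,q8} — drop them.
P0 = {q0,q4,q5,q7,q9,q11} | {q1,q2,q3,q10}.
Split {q0,q4,q5,q7,q9,q11} by δ(·,L) → {q0,q5,q7,q9,q11} and {q4}.
Split {q0,q5,q7,q9,q11} by δ(·,R) → {q0,q9,q11} and {q5,q7}.
Refine {q1,q2,q3,q10} on symbol L: members go to different blocks, giving {q1,q2} and {q3,q10}.
On input L, block {q1,q2} splits into {q1} and {q2}.
Split {q3,q10} by δ(·,R) → {q3} and {q10}.
The partition is now stable with 7 blocks: {q0,q9,q11} | {q1} | {q4} | {q5,q7} | {q3} | {q2} | {q10}.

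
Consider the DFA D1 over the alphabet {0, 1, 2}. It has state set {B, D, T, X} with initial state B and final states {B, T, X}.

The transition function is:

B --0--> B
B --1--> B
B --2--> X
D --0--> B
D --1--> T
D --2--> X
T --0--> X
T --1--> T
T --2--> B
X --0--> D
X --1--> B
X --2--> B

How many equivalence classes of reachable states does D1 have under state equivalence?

4

Initial partition by acceptance: {B,T,X} | {D}.
On input 0, block {B,T,X} splits into {B,T} and {X}.
Split {B,T} by δ(·,0) → {T} and {B}.
Stable partition: {T} | {D} | {X} | {B} — 4 equivalence classes.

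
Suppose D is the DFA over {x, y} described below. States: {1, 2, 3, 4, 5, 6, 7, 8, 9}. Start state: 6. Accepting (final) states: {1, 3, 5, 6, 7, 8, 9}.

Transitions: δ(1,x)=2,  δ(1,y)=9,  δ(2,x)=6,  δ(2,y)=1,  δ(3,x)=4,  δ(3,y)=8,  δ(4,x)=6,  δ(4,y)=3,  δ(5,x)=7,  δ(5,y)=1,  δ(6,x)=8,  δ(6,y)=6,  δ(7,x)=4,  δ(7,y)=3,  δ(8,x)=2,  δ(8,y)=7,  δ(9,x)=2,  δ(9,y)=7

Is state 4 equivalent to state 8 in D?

No

First remove the unreachable states {5}; 8 states remain.
Initial partition by acceptance: {1,3,6,7,8,9} | {2,4}.
Refine {1,3,6,7,8,9} on symbol x: members go to different blocks, giving {1,3,7,8,9} and {6}.
The partition is now stable with 3 blocks: {1,3,7,8,9} | {2,4} | {6}.
4 and 8 end up in different blocks, so they are distinguishable. For instance, the string 'ε' is accepted from only 8.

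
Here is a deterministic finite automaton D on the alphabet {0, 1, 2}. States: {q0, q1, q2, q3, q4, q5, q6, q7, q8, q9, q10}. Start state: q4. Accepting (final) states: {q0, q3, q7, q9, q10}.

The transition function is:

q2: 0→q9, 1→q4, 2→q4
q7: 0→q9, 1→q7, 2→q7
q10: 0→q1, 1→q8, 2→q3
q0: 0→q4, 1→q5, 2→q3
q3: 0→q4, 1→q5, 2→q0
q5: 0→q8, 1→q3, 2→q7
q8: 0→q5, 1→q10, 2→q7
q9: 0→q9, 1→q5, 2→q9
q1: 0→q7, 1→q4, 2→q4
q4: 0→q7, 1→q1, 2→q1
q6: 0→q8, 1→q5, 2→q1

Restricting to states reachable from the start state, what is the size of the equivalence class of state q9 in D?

States {q2,q6} cannot be reached from the start state, so discard them.
P0 = {q0,q3,q7,q9,q10} | {q1,q4,q5,q8}.
Split {q0,q3,q7,q9,q10} by δ(·,0) → {q0,q3,q10} and {q7,q9}.
On input 0, block {q1,q4,q5,q8} splits into {q1,q4} and {q5,q8}.
On input 1, block {q7,q9} splits into {q7} and {q9}.
The partition is now stable with 5 blocks: {q0,q3,q10} | {q1,q4} | {q7} | {q5,q8} | {q9}.
State q9 belongs to the block {q9}, which has 1 states.

1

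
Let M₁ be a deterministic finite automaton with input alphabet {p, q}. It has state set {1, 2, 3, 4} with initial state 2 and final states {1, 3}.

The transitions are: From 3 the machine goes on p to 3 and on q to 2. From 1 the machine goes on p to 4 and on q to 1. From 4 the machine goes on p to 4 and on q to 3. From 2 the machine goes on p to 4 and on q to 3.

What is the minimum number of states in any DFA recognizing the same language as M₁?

First remove the unreachable states {1}; 3 states remain.
Initial partition by acceptance: {3} | {2,4}.
No further refinement is possible. Final partition (2 blocks): {3} | {2,4}.

2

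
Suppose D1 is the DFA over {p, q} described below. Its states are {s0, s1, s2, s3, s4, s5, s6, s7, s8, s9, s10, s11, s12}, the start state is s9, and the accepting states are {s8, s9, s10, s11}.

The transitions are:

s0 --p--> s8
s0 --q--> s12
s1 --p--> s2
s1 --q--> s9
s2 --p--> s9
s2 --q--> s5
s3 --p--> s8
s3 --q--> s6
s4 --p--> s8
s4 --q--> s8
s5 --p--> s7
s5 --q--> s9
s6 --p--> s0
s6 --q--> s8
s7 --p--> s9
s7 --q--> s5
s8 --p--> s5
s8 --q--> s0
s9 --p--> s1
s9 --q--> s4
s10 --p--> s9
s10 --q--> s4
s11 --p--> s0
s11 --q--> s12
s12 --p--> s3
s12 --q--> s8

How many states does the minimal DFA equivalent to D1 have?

7

States {s10,s11} cannot be reached from the start state, so discard them.
P0 = {s8,s9} | {s0,s1,s2,s3,s4,s5,s6,s7,s12}.
Split {s0,s1,s2,s3,s4,s5,s6,s7,s12} by δ(·,p) → {s0,s2,s3,s4,s7} and {s1,s5,s6,s12}.
Refine {s0,s2,s3,s4,s7} on symbol q: members go to different blocks, giving {s0,s2,s3,s7} and {s4}.
Refine {s8,s9} on symbol q: members go to different blocks, giving {s8} and {s9}.
On input p, block {s0,s2,s3,s7} splits into {s0,s3} and {s2,s7}.
Split {s1,s5,s6,s12} by δ(·,p) → {s1,s5} and {s6,s12}.
Stable partition: {s8} | {s0,s3} | {s1,s5} | {s4} | {s9} | {s2,s7} | {s6,s12} — 7 equivalence classes.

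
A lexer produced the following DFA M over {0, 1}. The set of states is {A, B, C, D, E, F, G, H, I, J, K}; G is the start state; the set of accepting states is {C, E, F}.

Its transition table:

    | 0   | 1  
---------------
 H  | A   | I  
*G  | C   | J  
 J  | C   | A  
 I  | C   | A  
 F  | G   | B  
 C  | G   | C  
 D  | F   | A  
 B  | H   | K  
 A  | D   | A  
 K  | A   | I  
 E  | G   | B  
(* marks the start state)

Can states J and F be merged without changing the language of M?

No

States {E} cannot be reached from the start state, so discard them.
P0 = {C,F} | {A,B,D,G,H,I,J,K}.
On input 1, block {C,F} splits into {C} and {F}.
Refine {A,B,D,G,H,I,J,K} on symbol 0: members go to different blocks, giving {A,B,H,K} and {G,I,J} and {D}.
On input 0, block {A,B,H,K} splits into {B,H,K} and {A}.
On input 0, block {B,H,K} splits into {H,K} and {B}.
On input 1, block {G,I,J} splits into {I,J} and {G}.
Stable partition: {C} | {H,K} | {F} | {I,J} | {D} | {A} | {B} | {G} — 8 equivalence classes.
J and F end up in different blocks, so they are distinguishable. For instance, the string 'ε' is accepted from only F.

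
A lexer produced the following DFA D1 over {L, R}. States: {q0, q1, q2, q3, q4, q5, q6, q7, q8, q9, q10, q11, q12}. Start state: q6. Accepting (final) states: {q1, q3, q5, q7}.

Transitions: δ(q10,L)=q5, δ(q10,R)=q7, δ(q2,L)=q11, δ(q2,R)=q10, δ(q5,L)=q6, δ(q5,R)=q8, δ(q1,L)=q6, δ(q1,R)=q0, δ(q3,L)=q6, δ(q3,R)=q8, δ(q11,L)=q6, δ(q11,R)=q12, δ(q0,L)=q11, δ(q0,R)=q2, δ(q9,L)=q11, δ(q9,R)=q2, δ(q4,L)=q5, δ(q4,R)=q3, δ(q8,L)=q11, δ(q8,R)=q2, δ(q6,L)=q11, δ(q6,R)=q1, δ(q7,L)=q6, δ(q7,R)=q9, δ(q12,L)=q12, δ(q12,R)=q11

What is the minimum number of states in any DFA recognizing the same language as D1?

7

First remove the unreachable states {q3,q4}; 11 states remain.
Initial partition by acceptance: {q1,q5,q7} | {q0,q2,q6,q8,q9,q10,q11,q12}.
Split {q0,q2,q6,q8,q9,q10,q11,q12} by δ(·,L) → {q0,q2,q6,q8,q9,q11,q12} and {q10}.
Refine {q0,q2,q6,q8,q9,q11,q12} on symbol R: members go to different blocks, giving {q0,q8,q9,q11,q12} and {q2} and {q6}.
On input L, block {q0,q8,q9,q11,q12} splits into {q0,q8,q9,q12} and {q11}.
Refine {q0,q8,q9,q12} on symbol L: members go to different blocks, giving {q0,q8,q9} and {q12}.
No further refinement is possible. Final partition (7 blocks): {q1,q5,q7} | {q0,q8,q9} | {q10} | {q2} | {q6} | {q11} | {q12}.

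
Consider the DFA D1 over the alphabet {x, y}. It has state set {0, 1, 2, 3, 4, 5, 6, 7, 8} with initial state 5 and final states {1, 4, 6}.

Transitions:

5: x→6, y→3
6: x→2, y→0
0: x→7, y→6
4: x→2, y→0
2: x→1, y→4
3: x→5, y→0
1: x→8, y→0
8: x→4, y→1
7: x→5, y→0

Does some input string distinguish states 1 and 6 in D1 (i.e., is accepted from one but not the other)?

No

All states are reachable from the start state.
Initial partition by acceptance: {1,4,6} | {0,2,3,5,7,8}.
Split {0,2,3,5,7,8} by δ(·,x) → {0,3,7} and {2,5,8}.
On input x, block {0,3,7} splits into {3,7} and {0}.
Refine {2,5,8} on symbol y: members go to different blocks, giving {2,8} and {5}.
The partition is now stable with 5 blocks: {1,4,6} | {3,7} | {2,8} | {0} | {5}.
1 and 6 lie in the same block of the stable partition, so they are equivalent — no string distinguishes them.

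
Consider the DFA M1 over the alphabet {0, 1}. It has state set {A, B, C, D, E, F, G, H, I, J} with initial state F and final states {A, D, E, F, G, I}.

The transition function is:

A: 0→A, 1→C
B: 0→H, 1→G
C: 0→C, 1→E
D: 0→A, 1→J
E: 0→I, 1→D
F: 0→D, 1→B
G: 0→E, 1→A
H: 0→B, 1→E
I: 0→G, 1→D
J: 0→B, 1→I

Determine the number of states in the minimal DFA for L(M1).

All states are reachable from the start state.
Start with accepting vs non-accepting: {A,D,E,F,G,I} | {B,C,H,J}.
Split {A,D,E,F,G,I} by δ(·,1) → {A,D,F} and {E,G,I}.
Stable partition: {A,D,F} | {B,C,H,J} | {E,G,I} — 3 equivalence classes.

3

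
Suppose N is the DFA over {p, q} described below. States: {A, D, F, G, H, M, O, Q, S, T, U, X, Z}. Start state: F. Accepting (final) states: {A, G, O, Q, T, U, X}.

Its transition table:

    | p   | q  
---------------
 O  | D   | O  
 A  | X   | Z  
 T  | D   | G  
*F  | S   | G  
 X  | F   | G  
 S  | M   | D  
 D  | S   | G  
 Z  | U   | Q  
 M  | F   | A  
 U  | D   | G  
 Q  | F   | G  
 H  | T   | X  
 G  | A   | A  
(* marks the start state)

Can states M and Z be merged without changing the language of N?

No

Reachable states from the start: {A,D,F,G,M,Q,S,U,X,Z}. Unreachable: {H,O,T} — drop them.
P0 = {A,G,Q,U,X} | {D,F,M,S,Z}.
Refine {A,G,Q,U,X} on symbol p: members go to different blocks, giving {Q,U,X} and {A,G}.
On input p, block {D,F,M,S,Z} splits into {D,F,M,S} and {Z}.
Split {D,F,M,S} by δ(·,q) → {D,F,M} and {S}.
Split {D,F,M} by δ(·,p) → {D,F} and {M}.
Split {A,G} by δ(·,p) → {A} and {G}.
Stable partition: {Q,U,X} | {D,F} | {A} | {Z} | {S} | {M} | {G} — 7 equivalence classes.
M and Z end up in different blocks, so they are distinguishable. For instance, the string 'p' is accepted from only Z.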